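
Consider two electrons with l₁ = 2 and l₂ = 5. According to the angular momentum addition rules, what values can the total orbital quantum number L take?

L = 3, 4, 5, 6, 7

The total orbital quantum number L ranges from |l₁ − l₂| to l₁ + l₂ in integer steps.
So L can be 3, 4, 5, 6, 7.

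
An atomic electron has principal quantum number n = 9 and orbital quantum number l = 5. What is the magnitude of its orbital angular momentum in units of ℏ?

|L| = ℏ√(l(l+1)) = ℏ√(5·6) = √30 ℏ

|L| = √30 ℏ ≈ 5.477ℏ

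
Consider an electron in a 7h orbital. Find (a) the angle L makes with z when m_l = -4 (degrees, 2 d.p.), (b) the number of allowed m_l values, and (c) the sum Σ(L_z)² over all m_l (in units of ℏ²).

7h means n = 7, l = 5.
For m_l = -4: cos θ = -4/√30, θ ≈ 136.91°.
There are 2l+1 = 11 values of m_l.
Σ m_l² = 110, so Σ(L_z)² = 110 ℏ².

θ(m_l=-4) ≈ 136.91°; 11 values; Σ(L_z)² = 110 ℏ²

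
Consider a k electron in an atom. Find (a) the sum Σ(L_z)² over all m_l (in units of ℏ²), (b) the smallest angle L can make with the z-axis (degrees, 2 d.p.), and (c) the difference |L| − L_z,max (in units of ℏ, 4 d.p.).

Σ(L_z)² = 280 ℏ²; θ_min ≈ 20.70°; |L|−L_z,max ≈ 0.4833ℏ

For a k orbital, l = 7.
Σ m_l² = 280, so Σ(L_z)² = 280 ℏ².
cos θ_min = 7/√56, so θ_min ≈ 20.70°.
|L| − L_z,max = (2√14 − 7)ℏ ≈ 0.4833ℏ.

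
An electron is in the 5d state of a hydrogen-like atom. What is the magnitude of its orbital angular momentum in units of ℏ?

5d means n = 5, l = 2.
|L| = ℏ√(l(l+1)) = ℏ√(2·3) = √6 ℏ

|L| = √6 ℏ ≈ 2.449ℏ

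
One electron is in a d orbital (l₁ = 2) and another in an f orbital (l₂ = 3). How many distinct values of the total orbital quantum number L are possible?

5

The total orbital quantum number L ranges from |l₁ − l₂| to l₁ + l₂ in integer steps.
So L can be 1, 2, 3, 4, 5.
That is 5 values.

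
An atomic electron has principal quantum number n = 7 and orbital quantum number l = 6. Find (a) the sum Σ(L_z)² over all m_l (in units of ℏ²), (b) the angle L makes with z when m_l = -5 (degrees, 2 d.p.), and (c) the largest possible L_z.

Σ(L_z)² = 182 ℏ²; θ(m_l=-5) ≈ 140.49°; L_z,max = 6ℏ

Σ m_l² = 182, so Σ(L_z)² = 182 ℏ².
For m_l = -5: cos θ = -5/√42, θ ≈ 140.49°.
L_z,max = lℏ = 6ℏ.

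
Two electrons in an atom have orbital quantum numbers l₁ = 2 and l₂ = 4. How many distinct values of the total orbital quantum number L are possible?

5

The total orbital quantum number L ranges from |l₁ − l₂| to l₁ + l₂ in integer steps.
So L can be 2, 3, 4, 5, 6.
That is 5 values.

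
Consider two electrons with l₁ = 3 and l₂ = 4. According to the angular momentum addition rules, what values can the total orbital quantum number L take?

The total orbital quantum number L ranges from |l₁ − l₂| to l₁ + l₂ in integer steps.
So L can be 1, 2, 3, 4, 5, 6, 7.

L = 1, 2, 3, 4, 5, 6, 7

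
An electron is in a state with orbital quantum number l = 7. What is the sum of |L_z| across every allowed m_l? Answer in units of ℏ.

Σ|L_z| = 56 ℏ

m_l ∈ {-7, -6, -5, -4, -3, -2, -1, 0, 1, 2, 3, 4, 5, 6, 7}.
Σ|m_l| = 2·7(7+1)/2 = 56.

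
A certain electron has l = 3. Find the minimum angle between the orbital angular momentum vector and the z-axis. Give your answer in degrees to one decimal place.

|L|² = l(l+1)ℏ² = 12ℏ², so |L| = 2√3 ℏ.
The smallest angle corresponds to the largest L_z, i.e. m_l = l = 3, giving L_z = 3ℏ.
cos θ_min = 3/√12, so θ_min ≈ 30.0°.

θ_min ≈ 30.0°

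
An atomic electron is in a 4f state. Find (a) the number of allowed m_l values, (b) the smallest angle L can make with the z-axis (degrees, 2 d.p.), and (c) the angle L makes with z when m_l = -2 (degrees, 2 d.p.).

4f means n = 4, l = 3.
There are 2l+1 = 7 values of m_l.
cos θ_min = 3/√12, so θ_min ≈ 30.00°.
For m_l = -2: cos θ = -2/√12, θ ≈ 125.26°.

7 values; θ_min ≈ 30.00°; θ(m_l=-2) ≈ 125.26°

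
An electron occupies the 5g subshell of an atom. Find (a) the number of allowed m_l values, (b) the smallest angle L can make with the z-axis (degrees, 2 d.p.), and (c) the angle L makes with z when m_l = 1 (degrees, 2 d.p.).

9 values; θ_min ≈ 26.57°; θ(m_l=1) ≈ 77.08°

For 5g, l = 4.
There are 2l+1 = 9 values of m_l.
cos θ_min = 4/√20, so θ_min ≈ 26.57°.
For m_l = 1: cos θ = 1/√20, θ ≈ 77.08°.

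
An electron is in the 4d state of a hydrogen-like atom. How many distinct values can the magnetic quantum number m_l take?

For 4d, l = 2.
The number of m_l values is 2l + 1 = 2·2 + 1 = 5.

5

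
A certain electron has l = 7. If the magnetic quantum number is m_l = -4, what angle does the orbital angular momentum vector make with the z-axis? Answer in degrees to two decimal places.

|L| = ℏ√(l(l+1)) = 2√14 ℏ.
L_z = m_l ℏ = −4ℏ.
cos θ = L_z/|L| = -4/√56, so θ ≈ 122.31°.

θ ≈ 122.31°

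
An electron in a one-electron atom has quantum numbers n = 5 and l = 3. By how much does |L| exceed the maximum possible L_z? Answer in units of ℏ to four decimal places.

|L| = 2√3 ℏ ≈ 3.4641ℏ, while L_z,max = lℏ = 3ℏ.
The difference is (2√3 − 3)ℏ ≈ 0.4641ℏ.

|L| − L_z,max ≈ 0.4641ℏ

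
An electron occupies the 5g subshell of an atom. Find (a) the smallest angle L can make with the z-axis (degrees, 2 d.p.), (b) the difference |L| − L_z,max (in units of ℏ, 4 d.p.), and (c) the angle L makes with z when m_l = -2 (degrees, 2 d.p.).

The 5g subshell has l = 4.
cos θ_min = 4/√20, so θ_min ≈ 26.57°.
|L| − L_z,max = (2√5 − 4)ℏ ≈ 0.4721ℏ.
For m_l = -2: cos θ = -2/√20, θ ≈ 116.57°.

θ_min ≈ 26.57°; |L|−L_z,max ≈ 0.4721ℏ; θ(m_l=-2) ≈ 116.57°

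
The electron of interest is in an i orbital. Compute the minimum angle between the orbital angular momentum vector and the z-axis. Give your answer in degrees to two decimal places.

θ_min ≈ 22.21°

An i state has l = 6.
|L|² = l(l+1)ℏ² = 42ℏ², so |L| = √42 ℏ.
The smallest angle corresponds to the largest L_z, i.e. m_l = l = 6, giving L_z = 6ℏ.
cos θ_min = 6/√42, so θ_min ≈ 22.21°.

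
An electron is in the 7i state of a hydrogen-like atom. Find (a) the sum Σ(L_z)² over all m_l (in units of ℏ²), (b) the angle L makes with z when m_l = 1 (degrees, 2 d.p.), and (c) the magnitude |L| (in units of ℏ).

The 7i subshell has l = 6.
Σ m_l² = 182, so Σ(L_z)² = 182 ℏ².
For m_l = 1: cos θ = 1/√42, θ ≈ 81.12°.
|L| = ℏ√(6·7) = √42 ℏ ≈ 6.481ℏ.

Σ(L_z)² = 182 ℏ²; θ(m_l=1) ≈ 81.12°; |L| = √42 ℏ ≈ 6.481ℏ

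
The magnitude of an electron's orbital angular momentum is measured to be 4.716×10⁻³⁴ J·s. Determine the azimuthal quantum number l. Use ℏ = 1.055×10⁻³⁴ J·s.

In units of ℏ, |L| ≈ 4.470.
l(l+1) ≈ 4.470² ≈ 19.98, so l = 4.

l = 4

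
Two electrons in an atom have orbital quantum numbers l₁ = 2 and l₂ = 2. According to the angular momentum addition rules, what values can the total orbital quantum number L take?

L = 0, 1, 2, 3, 4

Angular momentum addition gives L = |l₁ − l₂|, …, l₁ + l₂.
Allowed values: L = 0, 1, 2, 3, 4.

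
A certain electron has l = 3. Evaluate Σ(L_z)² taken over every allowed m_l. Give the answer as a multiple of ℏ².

The allowed m_l values are -3, -2, -1, 0, 1, 2, 3.
Σ m_l² = 2·(1 + 4 + 9) = 28.

Σ(L_z)² = 28 ℏ²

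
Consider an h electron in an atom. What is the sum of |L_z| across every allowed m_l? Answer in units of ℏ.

Σ|L_z| = 30 ℏ

An h state has l = 5.
m_l ∈ {-5, -4, -3, -2, -1, 0, 1, 2, 3, 4, 5}.
Σ|m_l| = 2·5(5+1)/2 = 30.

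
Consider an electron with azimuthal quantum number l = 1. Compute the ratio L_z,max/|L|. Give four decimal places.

L_z,max/|L| = 0.7071

|L| = √2 ℏ ≈ 1.4142ℏ, while L_z,max = lℏ = 1ℏ.
L_z,max/|L| = 1/√2 = 0.7071.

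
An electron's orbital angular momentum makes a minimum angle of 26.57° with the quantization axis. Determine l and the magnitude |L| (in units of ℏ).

cos θ_min = l/√(l(l+1)) = √(l/(l+1)), so l/(l+1) = cos²(26.57°) = 0.7999.
l = cos²θ/sin²θ ≈ 4.
Then |L| = ℏ√(4·5) = 2√5 ℏ.

l = 4, |L| = 2√5 ℏ ≈ 4.472ℏ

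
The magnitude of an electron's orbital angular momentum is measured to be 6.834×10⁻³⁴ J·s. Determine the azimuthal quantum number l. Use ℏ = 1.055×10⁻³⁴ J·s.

Dividing by ℏ: |L|/ℏ ≈ 6.478.
Set l(l+1) = 41.96; the integer solution is l = 6.

l = 6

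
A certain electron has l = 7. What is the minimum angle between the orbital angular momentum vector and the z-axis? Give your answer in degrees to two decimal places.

θ_min ≈ 20.70°

|L|² = l(l+1)ℏ² = 56ℏ², so |L| = 2√14 ℏ.
The smallest angle corresponds to the largest L_z, i.e. m_l = l = 7, giving L_z = 7ℏ.
cos θ_min = 7/√56, so θ_min ≈ 20.70°.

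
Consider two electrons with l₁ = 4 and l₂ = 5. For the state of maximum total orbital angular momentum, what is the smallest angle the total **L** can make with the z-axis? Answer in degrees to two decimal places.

θ_min ≈ 18.43°

Angular momentum addition gives L = |l₁ − l₂|, …, l₁ + l₂.
L ∈ {1, 2, 3, 4, 5, 6, 7, 8, 9}.
The maximum is L = 9, with |L_tot| = ℏ√(9·10) = 3√10 ℏ.
The minimum angle with z is arccos(9/√90) ≈ 18.43°.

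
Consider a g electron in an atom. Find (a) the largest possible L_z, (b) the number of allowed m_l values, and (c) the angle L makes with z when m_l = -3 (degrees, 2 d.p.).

L_z,max = 4ℏ; 9 values; θ(m_l=-3) ≈ 132.13°

A g state has l = 4.
L_z,max = lℏ = 4ℏ.
There are 2l+1 = 9 values of m_l.
For m_l = -3: cos θ = -3/√20, θ ≈ 132.13°.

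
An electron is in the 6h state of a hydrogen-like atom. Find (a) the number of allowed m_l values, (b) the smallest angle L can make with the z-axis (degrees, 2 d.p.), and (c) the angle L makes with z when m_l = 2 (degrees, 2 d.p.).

For 6h, l = 5.
There are 2l+1 = 11 values of m_l.
cos θ_min = 5/√30, so θ_min ≈ 24.09°.
For m_l = 2: cos θ = 2/√30, θ ≈ 68.58°.

11 values; θ_min ≈ 24.09°; θ(m_l=2) ≈ 68.58°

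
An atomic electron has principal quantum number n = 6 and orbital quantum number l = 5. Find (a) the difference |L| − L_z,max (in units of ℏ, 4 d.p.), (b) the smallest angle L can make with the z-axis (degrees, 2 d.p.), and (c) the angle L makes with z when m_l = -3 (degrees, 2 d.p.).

|L|−L_z,max ≈ 0.4772ℏ; θ_min ≈ 24.09°; θ(m_l=-3) ≈ 123.21°

|L| − L_z,max = (√30 − 5)ℏ ≈ 0.4772ℏ.
cos θ_min = 5/√30, so θ_min ≈ 24.09°.
For m_l = -3: cos θ = -3/√30, θ ≈ 123.21°.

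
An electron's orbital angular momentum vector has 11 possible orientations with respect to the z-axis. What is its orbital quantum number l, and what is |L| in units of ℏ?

l = 5, |L| = √30 ℏ ≈ 5.477ℏ

11 = 2l + 1, so l = (11−1)/2 = 5.
Then |L| = √(l(l+1)) ℏ = √30 ℏ.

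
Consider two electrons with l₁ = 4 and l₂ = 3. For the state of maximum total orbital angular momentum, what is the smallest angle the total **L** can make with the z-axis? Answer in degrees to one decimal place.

Angular momentum addition gives L = |l₁ − l₂|, …, l₁ + l₂.
Allowed values: L = 1, 2, 3, 4, 5, 6, 7.
The maximum is L = 7, with |L_tot| = ℏ√(7·8) = 2√14 ℏ.
The minimum angle with z is arccos(7/√56) ≈ 20.7°.

θ_min ≈ 20.7°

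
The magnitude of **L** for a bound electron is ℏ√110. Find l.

|L| = ℏ√(l(l+1)), so l(l+1) = 110.
l² + l − 110 = 0 ⇒ l = 10.

l = 10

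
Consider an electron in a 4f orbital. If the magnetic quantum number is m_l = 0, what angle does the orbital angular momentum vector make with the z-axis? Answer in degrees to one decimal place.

4f means n = 4, l = 3.
|L|² = l(l+1)ℏ² = 12ℏ², so |L| = 2√3 ℏ.
L_z = m_l ℏ = 0ℏ.
cos θ = L_z/|L| = 0/√12, so θ ≈ 90.0°.

θ ≈ 90.0°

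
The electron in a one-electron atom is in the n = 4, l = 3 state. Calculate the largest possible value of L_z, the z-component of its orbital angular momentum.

L_z,max = 3ℏ

L_z = m_l ℏ with m_l ∈ {−3, …, 3}; the maximum is m_l = 3.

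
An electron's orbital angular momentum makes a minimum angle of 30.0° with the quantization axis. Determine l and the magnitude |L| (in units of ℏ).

l = 3, |L| = 2√3 ℏ ≈ 3.464ℏ

At minimum angle, m_l = l, so cos θ = l/√(l(l+1)); cos²θ = l/(l+1) = 0.7500.
Thus l = 0.7500/(1 − 0.7500) ≈ 3.
Then |L| = ℏ√(3·4) = 2√3 ℏ.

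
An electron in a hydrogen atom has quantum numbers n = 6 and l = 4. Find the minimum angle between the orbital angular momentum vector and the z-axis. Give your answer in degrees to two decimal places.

|L| = ℏ√(l(l+1)) = 2√5 ℏ.
The smallest angle corresponds to the largest L_z, i.e. m_l = l = 4, giving L_z = 4ℏ.
cos θ_min = 4/√20, so θ_min ≈ 26.57°.

θ_min ≈ 26.57°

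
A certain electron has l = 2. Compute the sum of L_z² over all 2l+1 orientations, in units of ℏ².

m_l ∈ {-2, -1, 0, 1, 2}.
Σ m_l² = l(l+1)(2l+1)/3 = 2·3·5/3 = 10.

Σ(L_z)² = 10 ℏ²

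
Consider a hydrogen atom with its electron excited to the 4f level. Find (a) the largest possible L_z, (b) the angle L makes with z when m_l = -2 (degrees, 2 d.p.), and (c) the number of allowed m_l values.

The 4f level has l = 3.
L_z,max = lℏ = 3ℏ.
For m_l = -2: cos θ = -2/√12, θ ≈ 125.26°.
There are 2l+1 = 7 values of m_l.

L_z,max = 3ℏ; θ(m_l=-2) ≈ 125.26°; 7 values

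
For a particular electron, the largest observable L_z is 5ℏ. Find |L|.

|L| = √30 ℏ ≈ 5.477ℏ

Since max m_l = l, l = 5.
Then |L| = ℏ√(5·6) = √30 ℏ.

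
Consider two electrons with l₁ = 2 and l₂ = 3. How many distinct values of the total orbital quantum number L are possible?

By the triangle rule, |l₁ − l₂| ≤ L ≤ l₁ + l₂.
Allowed values: L = 1, 2, 3, 4, 5.
That is 5 values.

5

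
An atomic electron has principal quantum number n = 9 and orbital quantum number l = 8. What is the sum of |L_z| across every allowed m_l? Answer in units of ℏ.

The allowed m_l values are -8, -7, -6, -5, -4, -3, -2, -1, 0, 1, 2, 3, 4, 5, 6, 7, 8.
Σ|m_l| = 2(1+2+…+8) = 72.

Σ|L_z| = 72 ℏ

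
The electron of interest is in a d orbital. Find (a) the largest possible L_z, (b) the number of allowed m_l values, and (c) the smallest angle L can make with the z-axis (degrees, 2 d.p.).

A d state has l = 2.
L_z,max = lℏ = 2ℏ.
There are 2l+1 = 5 values of m_l.
cos θ_min = 2/√6, so θ_min ≈ 35.26°.

L_z,max = 2ℏ; 5 values; θ_min ≈ 35.26°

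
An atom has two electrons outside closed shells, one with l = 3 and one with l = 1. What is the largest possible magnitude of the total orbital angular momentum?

Angular momentum addition gives L = |l₁ − l₂|, …, l₁ + l₂.
L ∈ {2, 3, 4}.
The largest magnitude corresponds to L = 4: |L_tot| = ℏ√(4·5) = 2√5 ℏ.

|L_tot|_max = 2√5 ℏ ≈ 4.472ℏ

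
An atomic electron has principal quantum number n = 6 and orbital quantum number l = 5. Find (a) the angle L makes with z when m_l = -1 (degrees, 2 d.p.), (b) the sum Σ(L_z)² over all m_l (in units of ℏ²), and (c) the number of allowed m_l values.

For m_l = -1: cos θ = -1/√30, θ ≈ 100.52°.
Σ m_l² = 110, so Σ(L_z)² = 110 ℏ².
There are 2l+1 = 11 values of m_l.

θ(m_l=-1) ≈ 100.52°; Σ(L_z)² = 110 ℏ²; 11 values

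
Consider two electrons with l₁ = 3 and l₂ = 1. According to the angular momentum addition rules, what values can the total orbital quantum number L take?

By the triangle rule, |l₁ − l₂| ≤ L ≤ l₁ + l₂.
L ∈ {2, 3, 4}.

L = 2, 3, 4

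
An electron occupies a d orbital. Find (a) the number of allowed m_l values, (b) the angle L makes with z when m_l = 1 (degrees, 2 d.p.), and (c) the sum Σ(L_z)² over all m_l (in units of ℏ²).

The letter d corresponds to l = 2.
There are 2l+1 = 5 values of m_l.
For m_l = 1: cos θ = 1/√6, θ ≈ 65.91°.
Σ m_l² = 10, so Σ(L_z)² = 10 ℏ².

5 values; θ(m_l=1) ≈ 65.91°; Σ(L_z)² = 10 ℏ²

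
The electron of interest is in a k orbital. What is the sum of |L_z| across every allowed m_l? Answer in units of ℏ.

The letter k corresponds to l = 7.
The allowed m_l values are -7, -6, -5, -4, -3, -2, -1, 0, 1, 2, 3, 4, 5, 6, 7.
Σ|m_l| = 2·7(7+1)/2 = 56.

Σ|L_z| = 56 ℏ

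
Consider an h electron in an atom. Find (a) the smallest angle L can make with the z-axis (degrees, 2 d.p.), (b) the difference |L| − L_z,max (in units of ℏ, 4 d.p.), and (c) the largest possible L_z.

θ_min ≈ 24.09°; |L|−L_z,max ≈ 0.4772ℏ; L_z,max = 5ℏ

The letter h corresponds to l = 5.
cos θ_min = 5/√30, so θ_min ≈ 24.09°.
|L| − L_z,max = (√30 − 5)ℏ ≈ 0.4772ℏ.
L_z,max = lℏ = 5ℏ.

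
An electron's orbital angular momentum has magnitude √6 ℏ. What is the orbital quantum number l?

(|L|/ℏ)² = l(l+1) = 6.
l² + l − 6 = 0 ⇒ l = 2.

l = 2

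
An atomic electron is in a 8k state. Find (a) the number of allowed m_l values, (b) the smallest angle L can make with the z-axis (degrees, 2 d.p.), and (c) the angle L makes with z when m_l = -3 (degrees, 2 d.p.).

For 8k, l = 7.
There are 2l+1 = 15 values of m_l.
cos θ_min = 7/√56, so θ_min ≈ 20.70°.
For m_l = -3: cos θ = -3/√56, θ ≈ 113.63°.

15 values; θ_min ≈ 20.70°; θ(m_l=-3) ≈ 113.63°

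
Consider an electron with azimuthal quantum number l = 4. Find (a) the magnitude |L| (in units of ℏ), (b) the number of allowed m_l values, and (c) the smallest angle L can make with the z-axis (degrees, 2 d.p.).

|L| = 2√5 ℏ ≈ 4.472ℏ; 9 values; θ_min ≈ 26.57°

|L| = ℏ√(4·5) = 2√5 ℏ ≈ 4.472ℏ.
There are 2l+1 = 9 values of m_l.
cos θ_min = 4/√20, so θ_min ≈ 26.57°.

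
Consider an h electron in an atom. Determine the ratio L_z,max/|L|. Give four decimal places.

An h state has l = 5.
|L| = √30 ℏ ≈ 5.4772ℏ, while L_z,max = lℏ = 5ℏ.
L_z,max/|L| = 5/√30 = 0.9129.

L_z,max/|L| = 0.9129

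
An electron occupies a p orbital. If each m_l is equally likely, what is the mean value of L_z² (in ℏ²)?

For a p orbital, l = 1.
The allowed m_l values are -1, 0, 1.
⟨L_z²⟩ = ℏ²·(Σ m_l²)/(2l+1) = ℏ²·2/3 = 0.6667ℏ².

⟨L_z²⟩ = 0.6667 ℏ²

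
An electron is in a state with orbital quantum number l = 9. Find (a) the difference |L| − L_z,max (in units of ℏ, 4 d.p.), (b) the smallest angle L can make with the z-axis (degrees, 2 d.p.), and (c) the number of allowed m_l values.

|L|−L_z,max ≈ 0.4868ℏ; θ_min ≈ 18.43°; 19 values

|L| − L_z,max = (3√10 − 9)ℏ ≈ 0.4868ℏ.
cos θ_min = 9/√90, so θ_min ≈ 18.43°.
There are 2l+1 = 19 values of m_l.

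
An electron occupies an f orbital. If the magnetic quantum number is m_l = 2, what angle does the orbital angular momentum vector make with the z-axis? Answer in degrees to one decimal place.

For an f orbital, l = 3.
|L|² = l(l+1)ℏ² = 12ℏ², so |L| = 2√3 ℏ.
L_z = m_l ℏ = 2ℏ.
cos θ = L_z/|L| = 2/√12, so θ ≈ 54.7°.

θ ≈ 54.7°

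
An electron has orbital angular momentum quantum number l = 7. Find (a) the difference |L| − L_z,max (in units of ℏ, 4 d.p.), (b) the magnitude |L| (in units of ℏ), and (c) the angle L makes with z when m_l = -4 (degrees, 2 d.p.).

|L| − L_z,max = (2√14 − 7)ℏ ≈ 0.4833ℏ.
|L| = ℏ√(7·8) = 2√14 ℏ ≈ 7.483ℏ.
For m_l = -4: cos θ = -4/√56, θ ≈ 122.31°.

|L|−L_z,max ≈ 0.4833ℏ; |L| = 2√14 ℏ ≈ 7.483ℏ; θ(m_l=-4) ≈ 122.31°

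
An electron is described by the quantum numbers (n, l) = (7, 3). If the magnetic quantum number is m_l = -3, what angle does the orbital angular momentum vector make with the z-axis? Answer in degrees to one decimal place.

θ ≈ 150.0°

|L| = √(l(l+1)) ℏ = 2√3 ℏ.
L_z = m_l ℏ = −3ℏ.
cos θ = L_z/|L| = -3/√12, so θ ≈ 150.0°.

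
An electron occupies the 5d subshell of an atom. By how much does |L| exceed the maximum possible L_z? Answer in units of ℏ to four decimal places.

For 5d, l = 2.
|L| = √6 ℏ ≈ 2.4495ℏ, while L_z,max = lℏ = 2ℏ.
The difference is (√6 − 2)ℏ ≈ 0.4495ℏ.

|L| − L_z,max ≈ 0.4495ℏ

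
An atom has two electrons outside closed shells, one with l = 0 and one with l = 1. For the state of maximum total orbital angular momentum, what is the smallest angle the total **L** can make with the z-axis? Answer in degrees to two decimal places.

θ_min ≈ 45.00°

Angular momentum addition gives L = |l₁ − l₂|, …, l₁ + l₂.
L ∈ {1}.
The maximum is L = 1, with |L_tot| = ℏ√(1·2) = √2 ℏ.
The minimum angle with z is arccos(1/√2) ≈ 45.00°.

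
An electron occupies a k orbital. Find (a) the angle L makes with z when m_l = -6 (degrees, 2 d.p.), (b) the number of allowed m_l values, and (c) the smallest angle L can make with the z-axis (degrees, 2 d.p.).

The letter k corresponds to l = 7.
For m_l = -6: cos θ = -6/√56, θ ≈ 143.30°.
There are 2l+1 = 15 values of m_l.
cos θ_min = 7/√56, so θ_min ≈ 20.70°.

θ(m_l=-6) ≈ 143.30°; 15 values; θ_min ≈ 20.70°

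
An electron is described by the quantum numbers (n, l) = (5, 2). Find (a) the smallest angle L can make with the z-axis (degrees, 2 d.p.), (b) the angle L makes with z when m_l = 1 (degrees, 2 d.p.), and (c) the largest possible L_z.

cos θ_min = 2/√6, so θ_min ≈ 35.26°.
For m_l = 1: cos θ = 1/√6, θ ≈ 65.91°.
L_z,max = lℏ = 2ℏ.

θ_min ≈ 35.26°; θ(m_l=1) ≈ 65.91°; L_z,max = 2ℏ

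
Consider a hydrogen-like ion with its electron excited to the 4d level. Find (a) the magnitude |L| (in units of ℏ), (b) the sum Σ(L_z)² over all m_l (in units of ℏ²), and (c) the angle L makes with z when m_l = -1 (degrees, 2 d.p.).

The 4d level has l = 2.
|L| = ℏ√(2·3) = √6 ℏ ≈ 2.449ℏ.
Σ m_l² = 10, so Σ(L_z)² = 10 ℏ².
For m_l = -1: cos θ = -1/√6, θ ≈ 114.09°.

|L| = √6 ℏ ≈ 2.449ℏ; Σ(L_z)² = 10 ℏ²; θ(m_l=-1) ≈ 114.09°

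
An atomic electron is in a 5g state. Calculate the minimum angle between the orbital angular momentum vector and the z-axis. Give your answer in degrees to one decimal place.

θ_min ≈ 26.6°

5g means n = 5, l = 4.
|L| = ℏ√(l(l+1)) = 2√5 ℏ.
The smallest angle corresponds to the largest L_z, i.e. m_l = l = 4, giving L_z = 4ℏ.
cos θ_min = 4/√20, so θ_min ≈ 26.6°.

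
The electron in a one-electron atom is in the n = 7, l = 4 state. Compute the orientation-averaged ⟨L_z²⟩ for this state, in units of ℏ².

m_l ∈ {-4, -3, -2, -1, 0, 1, 2, 3, 4}.
⟨L_z²⟩ = ℏ²·(Σ m_l²)/(2l+1) = ℏ²·60/9 = 6.667ℏ².

⟨L_z²⟩ = 6.667 ℏ²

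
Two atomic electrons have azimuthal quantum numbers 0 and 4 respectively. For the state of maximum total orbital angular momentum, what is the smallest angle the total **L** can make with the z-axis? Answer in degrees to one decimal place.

The total orbital quantum number L ranges from |l₁ − l₂| to l₁ + l₂ in integer steps.
So L can be 4.
The maximum is L = 4, with |L_tot| = ℏ√(4·5) = 2√5 ℏ.
The minimum angle with z is arccos(4/√20) ≈ 26.6°.

θ_min ≈ 26.6°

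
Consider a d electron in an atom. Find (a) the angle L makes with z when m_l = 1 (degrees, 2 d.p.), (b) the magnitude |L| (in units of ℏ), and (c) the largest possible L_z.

For a d orbital, l = 2.
For m_l = 1: cos θ = 1/√6, θ ≈ 65.91°.
|L| = ℏ√(2·3) = √6 ℏ ≈ 2.449ℏ.
L_z,max = lℏ = 2ℏ.

θ(m_l=1) ≈ 65.91°; |L| = √6 ℏ ≈ 2.449ℏ; L_z,max = 2ℏ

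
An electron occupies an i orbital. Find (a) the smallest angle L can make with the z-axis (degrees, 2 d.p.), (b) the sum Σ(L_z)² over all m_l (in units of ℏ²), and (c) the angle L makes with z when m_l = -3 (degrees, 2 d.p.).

θ_min ≈ 22.21°; Σ(L_z)² = 182 ℏ²; θ(m_l=-3) ≈ 117.58°

The letter i corresponds to l = 6.
cos θ_min = 6/√42, so θ_min ≈ 22.21°.
Σ m_l² = 182, so Σ(L_z)² = 182 ℏ².
For m_l = -3: cos θ = -3/√42, θ ≈ 117.58°.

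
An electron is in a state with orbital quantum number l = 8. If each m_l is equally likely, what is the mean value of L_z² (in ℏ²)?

The allowed m_l values are -8, -7, -6, -5, -4, -3, -2, -1, 0, 1, 2, 3, 4, 5, 6, 7, 8.
Average of L_z² over 17 states: 408/17 ℏ² = 24 ℏ².

⟨L_z²⟩ = 24 ℏ²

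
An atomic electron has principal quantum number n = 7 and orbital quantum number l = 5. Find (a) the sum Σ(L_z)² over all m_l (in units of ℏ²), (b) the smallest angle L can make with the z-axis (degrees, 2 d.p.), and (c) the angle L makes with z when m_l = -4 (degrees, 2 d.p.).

Σ m_l² = 110, so Σ(L_z)² = 110 ℏ².
cos θ_min = 5/√30, so θ_min ≈ 24.09°.
For m_l = -4: cos θ = -4/√30, θ ≈ 136.91°.

Σ(L_z)² = 110 ℏ²; θ_min ≈ 24.09°; θ(m_l=-4) ≈ 136.91°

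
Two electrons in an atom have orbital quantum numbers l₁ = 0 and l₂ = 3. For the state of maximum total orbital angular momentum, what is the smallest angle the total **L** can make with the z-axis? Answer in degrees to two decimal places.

θ_min ≈ 30.00°

Angular momentum addition gives L = |l₁ − l₂|, …, l₁ + l₂.
L ∈ {3}.
The maximum is L = 3, with |L_tot| = ℏ√(3·4) = 2√3 ℏ.
The minimum angle with z is arccos(3/√12) ≈ 30.00°.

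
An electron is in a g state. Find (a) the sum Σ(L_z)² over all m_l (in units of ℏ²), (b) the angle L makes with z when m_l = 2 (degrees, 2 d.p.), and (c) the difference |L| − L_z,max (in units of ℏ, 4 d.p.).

Σ(L_z)² = 60 ℏ²; θ(m_l=2) ≈ 63.43°; |L|−L_z,max ≈ 0.4721ℏ

The letter g corresponds to l = 4.
Σ m_l² = 60, so Σ(L_z)² = 60 ℏ².
For m_l = 2: cos θ = 2/√20, θ ≈ 63.43°.
|L| − L_z,max = (2√5 − 4)ℏ ≈ 0.4721ℏ.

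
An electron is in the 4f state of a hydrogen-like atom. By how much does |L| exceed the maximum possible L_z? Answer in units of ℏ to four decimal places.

4f means n = 4, l = 3.
|L| = 2√3 ℏ ≈ 3.4641ℏ, while L_z,max = lℏ = 3ℏ.
The difference is (2√3 − 3)ℏ ≈ 0.4641ℏ.

|L| − L_z,max ≈ 0.4641ℏ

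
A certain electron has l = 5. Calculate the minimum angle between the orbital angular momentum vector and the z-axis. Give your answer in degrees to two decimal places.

|L| = ℏ√(l(l+1)) = √30 ℏ.
The smallest angle corresponds to the largest L_z, i.e. m_l = l = 5, giving L_z = 5ℏ.
cos θ_min = 5/√30, so θ_min ≈ 24.09°.

θ_min ≈ 24.09°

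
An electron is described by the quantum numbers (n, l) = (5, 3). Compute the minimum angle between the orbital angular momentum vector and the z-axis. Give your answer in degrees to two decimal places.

|L| = ℏ√(l(l+1)) = 2√3 ℏ.
The smallest angle corresponds to the largest L_z, i.e. m_l = l = 3, giving L_z = 3ℏ.
cos θ_min = 3/√12, so θ_min ≈ 30.00°.

θ_min ≈ 30.00°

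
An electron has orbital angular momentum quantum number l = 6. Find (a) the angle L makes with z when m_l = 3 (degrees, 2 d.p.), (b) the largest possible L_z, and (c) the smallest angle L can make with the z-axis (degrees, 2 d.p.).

θ(m_l=3) ≈ 62.42°; L_z,max = 6ℏ; θ_min ≈ 22.21°

For m_l = 3: cos θ = 3/√42, θ ≈ 62.42°.
L_z,max = lℏ = 6ℏ.
cos θ_min = 6/√42, so θ_min ≈ 22.21°.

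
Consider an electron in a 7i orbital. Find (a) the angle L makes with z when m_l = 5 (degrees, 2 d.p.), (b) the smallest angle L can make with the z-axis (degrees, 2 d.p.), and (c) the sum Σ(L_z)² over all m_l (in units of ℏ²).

θ(m_l=5) ≈ 39.51°; θ_min ≈ 22.21°; Σ(L_z)² = 182 ℏ²

For 7i, l = 6.
For m_l = 5: cos θ = 5/√42, θ ≈ 39.51°.
cos θ_min = 6/√42, so θ_min ≈ 22.21°.
Σ m_l² = 182, so Σ(L_z)² = 182 ℏ².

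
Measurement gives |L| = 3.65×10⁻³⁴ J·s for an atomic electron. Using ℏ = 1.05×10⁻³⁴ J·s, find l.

In units of ℏ, |L| ≈ 3.476.
(|L|/ℏ)² = l(l+1) ≈ 12.08 ⇒ l = 3.

l = 3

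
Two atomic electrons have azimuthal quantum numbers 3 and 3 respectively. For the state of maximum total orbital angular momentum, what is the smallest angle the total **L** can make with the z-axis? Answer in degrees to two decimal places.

By the triangle rule, |l₁ − l₂| ≤ L ≤ l₁ + l₂.
So L can be 0, 1, 2, 3, 4, 5, 6.
The maximum is L = 6, with |L_tot| = ℏ√(6·7) = √42 ℏ.
The minimum angle with z is arccos(6/√42) ≈ 22.21°.

θ_min ≈ 22.21°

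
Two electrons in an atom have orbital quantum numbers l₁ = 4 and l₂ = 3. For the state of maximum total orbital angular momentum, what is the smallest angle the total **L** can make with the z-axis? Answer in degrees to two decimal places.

θ_min ≈ 20.70°

The total orbital quantum number L ranges from |l₁ − l₂| to l₁ + l₂ in integer steps.
L ∈ {1, 2, 3, 4, 5, 6, 7}.
The maximum is L = 7, with |L_tot| = ℏ√(7·8) = 2√14 ℏ.
The minimum angle with z is arccos(7/√56) ≈ 20.70°.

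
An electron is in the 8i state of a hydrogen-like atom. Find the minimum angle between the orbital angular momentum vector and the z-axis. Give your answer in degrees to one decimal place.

8i means n = 8, l = 6.
|L|² = l(l+1)ℏ² = 42ℏ², so |L| = √42 ℏ.
The smallest angle corresponds to the largest L_z, i.e. m_l = l = 6, giving L_z = 6ℏ.
cos θ_min = 6/√42, so θ_min ≈ 22.2°.

θ_min ≈ 22.2°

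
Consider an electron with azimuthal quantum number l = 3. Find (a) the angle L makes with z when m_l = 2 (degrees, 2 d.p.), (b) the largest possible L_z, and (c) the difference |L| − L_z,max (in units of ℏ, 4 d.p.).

For m_l = 2: cos θ = 2/√12, θ ≈ 54.74°.
L_z,max = lℏ = 3ℏ.
|L| − L_z,max = (2√3 − 3)ℏ ≈ 0.4641ℏ.

θ(m_l=2) ≈ 54.74°; L_z,max = 3ℏ; |L|−L_z,max ≈ 0.4641ℏ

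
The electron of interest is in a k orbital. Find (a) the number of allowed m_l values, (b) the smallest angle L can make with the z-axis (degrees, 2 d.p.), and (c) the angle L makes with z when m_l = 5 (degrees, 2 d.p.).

15 values; θ_min ≈ 20.70°; θ(m_l=5) ≈ 48.08°

For a k orbital, l = 7.
There are 2l+1 = 15 values of m_l.
cos θ_min = 7/√56, so θ_min ≈ 20.70°.
For m_l = 5: cos θ = 5/√56, θ ≈ 48.08°.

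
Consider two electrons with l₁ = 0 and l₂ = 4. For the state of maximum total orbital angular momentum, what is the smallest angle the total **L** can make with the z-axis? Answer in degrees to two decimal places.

θ_min ≈ 26.57°

L runs from |0 − 4| = 4 to 0 + 4 = 4.
L ∈ {4}.
The maximum is L = 4, with |L_tot| = ℏ√(4·5) = 2√5 ℏ.
The minimum angle with z is arccos(4/√20) ≈ 26.57°.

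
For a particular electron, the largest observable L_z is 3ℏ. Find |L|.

L_z,max = lℏ, so l = 3.
|L| = ℏ√(l(l+1)) = 2√3 ℏ.

|L| = 2√3 ℏ ≈ 3.464ℏ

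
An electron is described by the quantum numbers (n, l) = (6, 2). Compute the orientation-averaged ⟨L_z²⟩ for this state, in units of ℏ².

m_l runs from −2 to 2, i.e. {-2, -1, 0, 1, 2}.
⟨L_z²⟩ = ℏ²·(Σ m_l²)/(2l+1) = ℏ²·10/5 = 2ℏ².

⟨L_z²⟩ = 2 ℏ²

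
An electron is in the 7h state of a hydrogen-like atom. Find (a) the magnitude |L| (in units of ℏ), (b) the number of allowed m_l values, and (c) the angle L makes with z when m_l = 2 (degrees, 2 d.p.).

|L| = √30 ℏ ≈ 5.477ℏ; 11 values; θ(m_l=2) ≈ 68.58°

7h means n = 7, l = 5.
|L| = ℏ√(5·6) = √30 ℏ ≈ 5.477ℏ.
There are 2l+1 = 11 values of m_l.
For m_l = 2: cos θ = 2/√30, θ ≈ 68.58°.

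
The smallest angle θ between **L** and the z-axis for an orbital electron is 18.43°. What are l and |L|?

l = 9, |L| = 3√10 ℏ ≈ 9.487ℏ

cos θ_min = l/√(l(l+1)) = √(l/(l+1)), so l/(l+1) = cos²(18.43°) = 0.9001.
Solving: l = 9.
Then |L| = ℏ√(9·10) = 3√10 ℏ.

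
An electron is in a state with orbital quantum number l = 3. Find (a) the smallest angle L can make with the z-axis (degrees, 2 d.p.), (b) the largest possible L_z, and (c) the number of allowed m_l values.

cos θ_min = 3/√12, so θ_min ≈ 30.00°.
L_z,max = lℏ = 3ℏ.
There are 2l+1 = 7 values of m_l.

θ_min ≈ 30.00°; L_z,max = 3ℏ; 7 values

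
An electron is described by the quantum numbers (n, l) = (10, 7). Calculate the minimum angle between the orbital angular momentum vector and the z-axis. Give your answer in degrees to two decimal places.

θ_min ≈ 20.70°

|L| = ℏ√(l(l+1)) = 2√14 ℏ.
The smallest angle corresponds to the largest L_z, i.e. m_l = l = 7, giving L_z = 7ℏ.
cos θ_min = 7/√56, so θ_min ≈ 20.70°.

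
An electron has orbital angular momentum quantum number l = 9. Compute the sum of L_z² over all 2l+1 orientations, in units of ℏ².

m_l runs from −9 to 9, i.e. {-9, -8, -7, -6, -5, -4, -3, -2, -1, 0, 1, 2, 3, 4, 5, 6, 7, 8, 9}.
Σ m_l² = 2·(1 + 4 + 9 + 16 + 25 + 36 + 49 + 64 + 81) = 570.

Σ(L_z)² = 570 ℏ²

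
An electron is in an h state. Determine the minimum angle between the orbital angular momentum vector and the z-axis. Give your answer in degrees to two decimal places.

θ_min ≈ 24.09°

For an h orbital, l = 5.
|L| = √(l(l+1)) ℏ = √30 ℏ.
The smallest angle corresponds to the largest L_z, i.e. m_l = l = 5, giving L_z = 5ℏ.
cos θ_min = 5/√30, so θ_min ≈ 24.09°.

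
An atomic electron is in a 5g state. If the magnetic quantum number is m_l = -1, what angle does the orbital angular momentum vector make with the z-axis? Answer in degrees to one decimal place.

θ ≈ 102.9°

5g means n = 5, l = 4.
|L| = ℏ√(l(l+1)) = 2√5 ℏ.
L_z = m_l ℏ = −1ℏ.
cos θ = L_z/|L| = -1/√20, so θ ≈ 102.9°.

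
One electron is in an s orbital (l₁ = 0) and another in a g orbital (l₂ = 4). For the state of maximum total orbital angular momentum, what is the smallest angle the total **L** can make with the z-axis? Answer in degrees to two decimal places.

L runs from |0 − 4| = 4 to 0 + 4 = 4.
L ∈ {4}.
The maximum is L = 4, with |L_tot| = ℏ√(4·5) = 2√5 ℏ.
The minimum angle with z is arccos(4/√20) ≈ 26.57°.

θ_min ≈ 26.57°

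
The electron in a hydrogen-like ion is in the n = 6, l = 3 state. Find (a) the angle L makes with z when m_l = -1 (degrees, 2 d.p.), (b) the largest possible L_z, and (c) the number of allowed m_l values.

θ(m_l=-1) ≈ 106.78°; L_z,max = 3ℏ; 7 values

For m_l = -1: cos θ = -1/√12, θ ≈ 106.78°.
L_z,max = lℏ = 3ℏ.
There are 2l+1 = 7 values of m_l.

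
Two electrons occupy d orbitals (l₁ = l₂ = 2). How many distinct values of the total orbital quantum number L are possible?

The total orbital quantum number L ranges from |l₁ − l₂| to l₁ + l₂ in integer steps.
L ∈ {0, 1, 2, 3, 4}.
That is 5 values.

5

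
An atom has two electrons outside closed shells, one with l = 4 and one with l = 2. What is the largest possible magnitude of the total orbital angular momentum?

|L_tot|_max = √42 ℏ ≈ 6.481ℏ

Angular momentum addition gives L = |l₁ − l₂|, …, l₁ + l₂.
So L can be 2, 3, 4, 5, 6.
The largest magnitude corresponds to L = 6: |L_tot| = ℏ√(6·7) = √42 ℏ.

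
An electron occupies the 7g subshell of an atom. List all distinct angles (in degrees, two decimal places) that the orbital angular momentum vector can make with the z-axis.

The 7g subshell has l = 4.
|L| = ℏ√(l(l+1)) = 2√5 ℏ.
cos θ = m_l/√20 for each m_l ∈ {-4, -3, -2, -1, 0, 1, 2, 3, 4}.

θ ∈ {26.57°, 47.87°, 63.43°, 77.08°, 90.00°, 102.92°, 116.57°, 132.13°, 153.43°}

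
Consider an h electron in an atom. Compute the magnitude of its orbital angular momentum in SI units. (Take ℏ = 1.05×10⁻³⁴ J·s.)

|L| = 5.75×10⁻³⁴ J·s

The letter h corresponds to l = 5.
|L| = ℏ√(l(l+1)) = ℏ√(5·6) = √30 ℏ
Numerically, |L| = 5.477 × (1.05×10⁻³⁴ J·s) = 5.75×10⁻³⁴ J·s.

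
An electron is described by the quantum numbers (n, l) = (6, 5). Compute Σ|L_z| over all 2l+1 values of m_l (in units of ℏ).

Σ|L_z| = 30 ℏ

m_l ∈ {-5, -4, -3, -2, -1, 0, 1, 2, 3, 4, 5}.
Σ|m_l| = 2(1+2+…+5) = 30.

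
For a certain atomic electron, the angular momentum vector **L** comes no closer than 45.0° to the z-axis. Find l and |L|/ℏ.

l = 1, |L| = √2 ℏ ≈ 1.414ℏ

At minimum angle, m_l = l, so cos θ = l/√(l(l+1)); cos²θ = l/(l+1) = 0.5000.
Thus l = 0.5000/(1 − 0.5000) ≈ 1.
Then |L| = ℏ√(1·2) = √2 ℏ.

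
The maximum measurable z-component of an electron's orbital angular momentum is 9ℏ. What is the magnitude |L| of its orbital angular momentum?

|L| = 3√10 ℏ ≈ 9.487ℏ

Since max m_l = l, l = 9.
Then |L| = ℏ√(9·10) = 3√10 ℏ.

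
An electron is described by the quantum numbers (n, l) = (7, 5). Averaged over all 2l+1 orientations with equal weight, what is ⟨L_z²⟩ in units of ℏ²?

m_l runs from −5 to 5, i.e. {-5, -4, -3, -2, -1, 0, 1, 2, 3, 4, 5}.
⟨L_z²⟩ = ℏ²·(Σ m_l²)/(2l+1) = ℏ²·110/11 = 10ℏ².

⟨L_z²⟩ = 10 ℏ²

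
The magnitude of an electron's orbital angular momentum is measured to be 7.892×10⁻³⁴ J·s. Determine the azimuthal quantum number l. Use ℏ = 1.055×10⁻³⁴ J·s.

Dividing by ℏ: |L|/ℏ ≈ 7.481.
l(l+1) ≈ 7.481² ≈ 55.96, so l = 7.

l = 7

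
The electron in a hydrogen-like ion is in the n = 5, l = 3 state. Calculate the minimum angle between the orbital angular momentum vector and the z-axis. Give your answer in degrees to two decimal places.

θ_min ≈ 30.00°

|L| = √(l(l+1)) ℏ = 2√3 ℏ.
The smallest angle corresponds to the largest L_z, i.e. m_l = l = 3, giving L_z = 3ℏ.
cos θ_min = 3/√12, so θ_min ≈ 30.00°.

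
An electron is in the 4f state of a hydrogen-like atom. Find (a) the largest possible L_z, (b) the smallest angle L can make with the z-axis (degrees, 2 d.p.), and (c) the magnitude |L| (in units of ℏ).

The 4f subshell has l = 3.
L_z,max = lℏ = 3ℏ.
cos θ_min = 3/√12, so θ_min ≈ 30.00°.
|L| = ℏ√(3·4) = 2√3 ℏ ≈ 3.464ℏ.

L_z,max = 3ℏ; θ_min ≈ 30.00°; |L| = 2√3 ℏ ≈ 3.464ℏ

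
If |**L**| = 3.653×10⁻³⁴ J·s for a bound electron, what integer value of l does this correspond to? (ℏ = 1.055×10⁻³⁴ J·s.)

l = 3

|L|/ℏ = (3.653×10⁻³⁴)/(1.055×10⁻³⁴) ≈ 3.463.
(|L|/ℏ)² = l(l+1) ≈ 11.99 ⇒ l = 3.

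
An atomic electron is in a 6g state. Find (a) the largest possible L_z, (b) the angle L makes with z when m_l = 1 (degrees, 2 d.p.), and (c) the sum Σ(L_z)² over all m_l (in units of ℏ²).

For 6g, l = 4.
L_z,max = lℏ = 4ℏ.
For m_l = 1: cos θ = 1/√20, θ ≈ 77.08°.
Σ m_l² = 60, so Σ(L_z)² = 60 ℏ².

L_z,max = 4ℏ; θ(m_l=1) ≈ 77.08°; Σ(L_z)² = 60 ℏ²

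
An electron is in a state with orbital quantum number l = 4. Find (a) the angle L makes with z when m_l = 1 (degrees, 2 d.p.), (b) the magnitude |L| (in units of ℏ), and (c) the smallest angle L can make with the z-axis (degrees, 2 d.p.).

θ(m_l=1) ≈ 77.08°; |L| = 2√5 ℏ ≈ 4.472ℏ; θ_min ≈ 26.57°

For m_l = 1: cos θ = 1/√20, θ ≈ 77.08°.
|L| = ℏ√(4·5) = 2√5 ℏ ≈ 4.472ℏ.
cos θ_min = 4/√20, so θ_min ≈ 26.57°.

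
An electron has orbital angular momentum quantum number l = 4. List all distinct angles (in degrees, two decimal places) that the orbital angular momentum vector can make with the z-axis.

|L| = √(l(l+1)) ℏ = 2√5 ℏ.
cos θ = m_l/√20 for each m_l ∈ {-4, -3, -2, -1, 0, 1, 2, 3, 4}.

θ ∈ {26.57°, 47.87°, 63.43°, 77.08°, 90.00°, 102.92°, 116.57°, 132.13°, 153.43°}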